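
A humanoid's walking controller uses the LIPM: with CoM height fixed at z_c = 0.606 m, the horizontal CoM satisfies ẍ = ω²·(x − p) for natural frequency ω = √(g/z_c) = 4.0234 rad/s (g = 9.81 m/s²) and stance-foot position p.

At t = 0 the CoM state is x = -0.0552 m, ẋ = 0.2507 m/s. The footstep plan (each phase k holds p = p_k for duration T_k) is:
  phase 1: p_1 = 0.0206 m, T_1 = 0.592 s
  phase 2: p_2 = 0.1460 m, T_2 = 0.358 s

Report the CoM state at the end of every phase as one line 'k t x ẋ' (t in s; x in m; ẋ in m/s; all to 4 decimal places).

1 0.5920 -0.0588 -0.2681
2 0.9500 -0.4434 -2.2396

phase 1: p=0.0206, T=0.592, ωT=2.381853, cosh=5.458660, sinh=5.366281; start (x,ẋ)=(-0.055200, 0.250700) → end (x,ẋ)=(-0.058791, -0.268089)
phase 2: p=0.1460, T=0.358, ωT=1.440377, cosh=2.229563, sinh=1.992725; start (x,ẋ)=(-0.058791, -0.268089) → end (x,ẋ)=(-0.443374, -2.239637)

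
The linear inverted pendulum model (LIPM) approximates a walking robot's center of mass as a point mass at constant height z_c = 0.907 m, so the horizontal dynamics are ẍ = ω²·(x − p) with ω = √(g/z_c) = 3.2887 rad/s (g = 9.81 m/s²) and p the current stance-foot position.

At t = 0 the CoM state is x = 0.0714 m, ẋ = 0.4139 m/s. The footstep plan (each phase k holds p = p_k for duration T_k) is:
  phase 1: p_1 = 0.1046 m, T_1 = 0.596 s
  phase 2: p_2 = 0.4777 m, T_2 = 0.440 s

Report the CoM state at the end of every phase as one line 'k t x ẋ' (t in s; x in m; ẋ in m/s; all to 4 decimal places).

1 0.5960 0.4223 1.1185
2 1.0360 1.0363 2.1431

phase 1: p=0.1046, T=0.596, ωT=1.960065, cosh=3.620320, sinh=3.479470; start (x,ẋ)=(0.071400, 0.413900) → end (x,ẋ)=(0.422315, 1.118545)
phase 2: p=0.4777, T=0.440, ωT=1.447028, cosh=2.242866, sinh=2.007597; start (x,ẋ)=(0.422315, 1.118545) → end (x,ẋ)=(1.036298, 2.143072)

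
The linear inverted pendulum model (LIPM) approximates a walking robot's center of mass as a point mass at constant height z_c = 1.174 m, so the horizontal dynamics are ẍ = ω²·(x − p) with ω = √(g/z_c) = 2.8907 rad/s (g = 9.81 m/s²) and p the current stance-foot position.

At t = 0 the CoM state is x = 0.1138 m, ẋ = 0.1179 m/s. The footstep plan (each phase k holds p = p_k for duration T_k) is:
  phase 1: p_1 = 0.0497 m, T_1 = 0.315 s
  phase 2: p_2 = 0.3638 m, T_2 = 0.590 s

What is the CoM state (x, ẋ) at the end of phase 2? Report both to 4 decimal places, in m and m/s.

x = 0.1892, ẋ = -0.3447

phase 1: p=0.0497, T=0.315, ωT=0.910570, cosh=1.444017, sinh=1.041723; start (x,ẋ)=(0.113800, 0.117900) → end (x,ẋ)=(0.184749, 0.363275)
phase 2: p=0.3638, T=0.590, ωT=1.705513, cosh=2.842944, sinh=2.661265; start (x,ẋ)=(0.184749, 0.363275) → end (x,ẋ)=(0.189210, -0.344654)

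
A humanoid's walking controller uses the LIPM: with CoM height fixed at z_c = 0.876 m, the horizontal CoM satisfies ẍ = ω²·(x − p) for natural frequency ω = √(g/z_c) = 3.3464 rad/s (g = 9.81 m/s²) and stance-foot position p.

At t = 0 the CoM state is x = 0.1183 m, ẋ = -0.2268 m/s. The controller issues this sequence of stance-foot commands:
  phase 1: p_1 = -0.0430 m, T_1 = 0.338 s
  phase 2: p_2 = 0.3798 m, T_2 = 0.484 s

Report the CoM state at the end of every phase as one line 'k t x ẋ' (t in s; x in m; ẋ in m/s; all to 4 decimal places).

1 0.3380 0.1389 0.3613
2 0.8220 0.0094 -1.0082

phase 1: p=-0.0430, T=0.338, ωT=1.131083, cosh=1.710848, sinh=1.388164; start (x,ẋ)=(0.118300, -0.226800) → end (x,ẋ)=(0.138878, 0.361275)
phase 2: p=0.3798, T=0.484, ωT=1.619658, cosh=2.624663, sinh=2.426697; start (x,ẋ)=(0.138878, 0.361275) → end (x,ẋ)=(0.009445, -1.008231)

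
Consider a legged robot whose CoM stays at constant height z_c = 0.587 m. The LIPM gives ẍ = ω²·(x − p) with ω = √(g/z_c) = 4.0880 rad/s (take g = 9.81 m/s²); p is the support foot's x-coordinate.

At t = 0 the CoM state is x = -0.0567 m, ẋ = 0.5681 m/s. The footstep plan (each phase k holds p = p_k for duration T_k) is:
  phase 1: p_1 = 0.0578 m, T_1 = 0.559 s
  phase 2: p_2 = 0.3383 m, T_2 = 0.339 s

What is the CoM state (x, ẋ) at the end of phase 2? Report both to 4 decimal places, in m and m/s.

phase 1: p=0.0578, T=0.559, ωT=2.285192, cosh=4.964664, sinh=4.862909; start (x,ẋ)=(-0.056700, 0.568100) → end (x,ẋ)=(0.165133, 0.544214)
phase 2: p=0.3383, T=0.339, ωT=1.385832, cosh=2.124133, sinh=1.874018; start (x,ẋ)=(0.165133, 0.544214) → end (x,ẋ)=(0.219949, -0.170643)

x = 0.2199, ẋ = -0.1706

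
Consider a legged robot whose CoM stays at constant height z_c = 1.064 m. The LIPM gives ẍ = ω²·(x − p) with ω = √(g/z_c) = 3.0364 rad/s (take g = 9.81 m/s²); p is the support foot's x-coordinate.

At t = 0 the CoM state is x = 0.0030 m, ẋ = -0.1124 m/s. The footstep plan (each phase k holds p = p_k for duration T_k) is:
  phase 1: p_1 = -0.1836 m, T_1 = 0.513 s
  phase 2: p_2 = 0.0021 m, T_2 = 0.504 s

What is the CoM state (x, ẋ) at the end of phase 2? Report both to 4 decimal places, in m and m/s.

x = 1.1986, ẋ = 3.7241

phase 1: p=-0.1836, T=0.513, ωT=1.557673, cosh=2.479193, sinh=2.268568; start (x,ẋ)=(0.003000, -0.112400) → end (x,ẋ)=(0.195041, 1.006692)
phase 2: p=0.0021, T=0.504, ωT=1.530346, cosh=2.418117, sinh=2.201656; start (x,ẋ)=(0.195041, 1.006692) → end (x,ẋ)=(1.198593, 3.724128)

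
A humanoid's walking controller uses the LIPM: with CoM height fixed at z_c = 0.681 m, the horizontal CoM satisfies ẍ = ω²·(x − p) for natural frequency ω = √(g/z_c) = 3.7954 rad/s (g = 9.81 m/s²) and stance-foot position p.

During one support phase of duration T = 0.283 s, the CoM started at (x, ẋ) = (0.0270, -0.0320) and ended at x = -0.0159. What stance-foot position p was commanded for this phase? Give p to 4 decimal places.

p = 0.0774

ωT = 3.7954·0.283 = 1.074098; cosh(ωT) = 1.634479, sinh(ωT) = 1.292873
x(T) = p + (x₀−p)·cosh(ωT) + (ẋ₀/ω)·sinh(ωT) ⇒ p·(1 − cosh) = x(T) − x₀·cosh − (ẋ₀/ω)·sinh
numerator   = -0.0159 − (0.0270)·1.634479 − (-0.0320/3.7954)·1.292873 = -0.049130
denominator = 1 − 1.634479 = -0.634479
p = -0.049130 / -0.634479 = 0.0774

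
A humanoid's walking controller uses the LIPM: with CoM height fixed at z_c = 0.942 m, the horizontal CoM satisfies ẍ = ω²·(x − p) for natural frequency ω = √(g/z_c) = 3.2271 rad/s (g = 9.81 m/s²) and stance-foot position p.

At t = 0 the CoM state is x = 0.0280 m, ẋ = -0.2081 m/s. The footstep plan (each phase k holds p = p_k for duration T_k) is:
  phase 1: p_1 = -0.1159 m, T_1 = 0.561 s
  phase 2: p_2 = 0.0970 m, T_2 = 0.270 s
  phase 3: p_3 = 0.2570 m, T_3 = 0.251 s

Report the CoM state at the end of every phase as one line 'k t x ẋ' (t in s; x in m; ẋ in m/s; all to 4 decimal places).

1 0.5610 0.1439 0.7283
2 0.8310 0.3853 1.1718
3 1.0820 0.7571 1.9510

phase 1: p=-0.1159, T=0.561, ωT=1.810403, cosh=3.138250, sinh=2.974661; start (x,ẋ)=(0.028000, -0.208100) → end (x,ẋ)=(0.143873, 0.728303)
phase 2: p=0.0970, T=0.270, ωT=0.871317, cosh=1.404228, sinh=0.985828; start (x,ẋ)=(0.143873, 0.728303) → end (x,ẋ)=(0.385305, 1.171822)
phase 3: p=0.2570, T=0.251, ωT=0.810002, cosh=1.346385, sinh=0.901528; start (x,ẋ)=(0.385305, 1.171822) → end (x,ẋ)=(0.757110, 1.951004)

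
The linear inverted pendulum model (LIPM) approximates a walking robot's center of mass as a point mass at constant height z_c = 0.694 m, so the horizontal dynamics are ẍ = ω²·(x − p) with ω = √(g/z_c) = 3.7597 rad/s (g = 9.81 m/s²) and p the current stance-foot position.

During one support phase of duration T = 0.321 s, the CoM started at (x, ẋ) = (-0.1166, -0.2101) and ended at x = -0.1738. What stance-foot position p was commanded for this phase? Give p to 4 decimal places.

p = -0.1505

ωT = 3.7597·0.321 = 1.206864; cosh(ωT) = 1.821059, sinh(ωT) = 1.521925
x(T) = p + (x₀−p)·cosh(ωT) + (ẋ₀/ω)·sinh(ωT) ⇒ p·(1 − cosh) = x(T) − x₀·cosh − (ẋ₀/ω)·sinh
numerator   = -0.1738 − (-0.1166)·1.821059 − (-0.2101/3.7597)·1.521925 = 0.123584
denominator = 1 − 1.821059 = -0.821059
p = 0.123584 / -0.821059 = -0.1505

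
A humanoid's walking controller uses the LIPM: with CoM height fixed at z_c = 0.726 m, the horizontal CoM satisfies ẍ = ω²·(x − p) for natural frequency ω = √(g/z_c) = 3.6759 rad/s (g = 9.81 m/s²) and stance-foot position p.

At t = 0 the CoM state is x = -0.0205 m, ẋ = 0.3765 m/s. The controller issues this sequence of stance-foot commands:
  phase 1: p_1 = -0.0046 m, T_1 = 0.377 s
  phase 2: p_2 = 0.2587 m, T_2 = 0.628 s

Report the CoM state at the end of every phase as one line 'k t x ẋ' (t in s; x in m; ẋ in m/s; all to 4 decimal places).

1 0.3770 0.1536 0.6902
2 1.0050 0.6597 1.5812

phase 1: p=-0.0046, T=0.377, ωT=1.385814, cosh=2.124100, sinh=1.873980; start (x,ẋ)=(-0.020500, 0.376500) → end (x,ẋ)=(0.153567, 0.690196)
phase 2: p=0.2587, T=0.628, ωT=2.308465, cosh=5.079194, sinh=4.979780; start (x,ẋ)=(0.153567, 0.690196) → end (x,ẋ)=(0.659725, 1.581162)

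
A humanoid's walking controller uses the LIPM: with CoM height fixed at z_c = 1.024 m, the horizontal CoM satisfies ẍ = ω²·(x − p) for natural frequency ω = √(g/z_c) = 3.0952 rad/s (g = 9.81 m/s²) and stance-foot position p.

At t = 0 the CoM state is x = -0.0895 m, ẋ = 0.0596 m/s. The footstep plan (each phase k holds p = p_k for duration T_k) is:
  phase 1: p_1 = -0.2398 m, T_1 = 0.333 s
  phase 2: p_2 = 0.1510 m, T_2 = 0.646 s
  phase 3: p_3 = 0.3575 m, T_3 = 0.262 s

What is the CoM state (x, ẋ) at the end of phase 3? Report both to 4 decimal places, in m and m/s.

x = 0.7708, ẋ = 1.6273

phase 1: p=-0.2398, T=0.333, ωT=1.030702, cosh=1.579894, sinh=1.223138; start (x,ẋ)=(-0.089500, 0.059600) → end (x,ẋ)=(0.021210, 0.663176)
phase 2: p=0.1510, T=0.646, ωT=1.999499, cosh=3.760380, sinh=3.624977; start (x,ẋ)=(0.021210, 0.663176) → end (x,ẋ)=(0.439627, 1.037549)
phase 3: p=0.3575, T=0.262, ωT=0.810942, cosh=1.347233, sinh=0.902794; start (x,ẋ)=(0.439627, 1.037549) → end (x,ẋ)=(0.770772, 1.627311)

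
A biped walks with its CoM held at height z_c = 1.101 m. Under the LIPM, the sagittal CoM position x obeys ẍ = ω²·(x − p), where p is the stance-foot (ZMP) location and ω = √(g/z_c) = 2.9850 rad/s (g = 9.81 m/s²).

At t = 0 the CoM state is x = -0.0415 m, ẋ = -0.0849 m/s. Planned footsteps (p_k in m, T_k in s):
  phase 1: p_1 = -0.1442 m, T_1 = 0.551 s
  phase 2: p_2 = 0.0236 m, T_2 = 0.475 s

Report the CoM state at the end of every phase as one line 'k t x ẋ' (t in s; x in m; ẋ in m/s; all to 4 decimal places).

1 0.5510 0.0608 0.5363
2 1.0260 0.4539 1.3875

phase 1: p=-0.1442, T=0.551, ωT=1.644735, cosh=2.686350, sinh=2.493287; start (x,ẋ)=(-0.041500, -0.084900) → end (x,ẋ)=(0.060774, 0.536270)
phase 2: p=0.0236, T=0.475, ωT=1.417875, cosh=2.185283, sinh=1.943055; start (x,ẋ)=(0.060774, 0.536270) → end (x,ẋ)=(0.453914, 1.387509)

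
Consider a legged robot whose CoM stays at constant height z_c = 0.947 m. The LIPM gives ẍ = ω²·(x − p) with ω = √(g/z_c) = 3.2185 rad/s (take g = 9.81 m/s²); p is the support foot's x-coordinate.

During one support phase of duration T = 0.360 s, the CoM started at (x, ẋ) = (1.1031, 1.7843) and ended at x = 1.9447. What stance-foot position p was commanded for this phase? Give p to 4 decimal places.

ωT = 3.2185·0.360 = 1.158660; cosh(ωT) = 1.749784, sinh(ωT) = 1.435878
x(T) = p + (x₀−p)·cosh(ωT) + (ẋ₀/ω)·sinh(ωT) ⇒ p·(1 − cosh) = x(T) − x₀·cosh − (ẋ₀/ω)·sinh
numerator   = 1.9447 − (1.1031)·1.749784 − (1.7843/3.2185)·1.435878 = -0.781521
denominator = 1 − 1.749784 = -0.749784
p = -0.781521 / -0.749784 = 1.0423

p = 1.0423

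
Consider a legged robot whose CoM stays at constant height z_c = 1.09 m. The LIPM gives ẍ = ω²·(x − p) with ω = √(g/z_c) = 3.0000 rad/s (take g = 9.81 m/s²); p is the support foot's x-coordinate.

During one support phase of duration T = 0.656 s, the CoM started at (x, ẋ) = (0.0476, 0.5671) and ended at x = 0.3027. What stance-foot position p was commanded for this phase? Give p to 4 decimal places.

p = 0.2017

ωT = 3.0000·0.656 = 1.968000; cosh(ωT) = 3.648043, sinh(ωT) = 3.508307
x(T) = p + (x₀−p)·cosh(ωT) + (ẋ₀/ω)·sinh(ωT) ⇒ p·(1 − cosh) = x(T) − x₀·cosh − (ẋ₀/ω)·sinh
numerator   = 0.3027 − (0.0476)·3.648043 − (0.5671/3.0000)·3.508307 = -0.534134
denominator = 1 − 3.648043 = -2.648043
p = -0.534134 / -2.648043 = 0.2017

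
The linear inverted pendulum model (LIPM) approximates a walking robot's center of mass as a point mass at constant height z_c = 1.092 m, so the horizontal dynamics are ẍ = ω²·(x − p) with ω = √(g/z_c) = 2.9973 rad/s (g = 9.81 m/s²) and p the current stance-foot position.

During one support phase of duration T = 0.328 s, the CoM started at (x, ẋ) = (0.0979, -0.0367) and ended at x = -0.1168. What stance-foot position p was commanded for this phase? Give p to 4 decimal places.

p = 0.4812

ωT = 2.9973·0.328 = 0.983114; cosh(ωT) = 1.523456, sinh(ωT) = 1.149312
x(T) = p + (x₀−p)·cosh(ωT) + (ẋ₀/ω)·sinh(ωT) ⇒ p·(1 − cosh) = x(T) − x₀·cosh − (ẋ₀/ω)·sinh
numerator   = -0.1168 − (0.0979)·1.523456 − (-0.0367/2.9973)·1.149312 = -0.251874
denominator = 1 − 1.523456 = -0.523456
p = -0.251874 / -0.523456 = 0.4812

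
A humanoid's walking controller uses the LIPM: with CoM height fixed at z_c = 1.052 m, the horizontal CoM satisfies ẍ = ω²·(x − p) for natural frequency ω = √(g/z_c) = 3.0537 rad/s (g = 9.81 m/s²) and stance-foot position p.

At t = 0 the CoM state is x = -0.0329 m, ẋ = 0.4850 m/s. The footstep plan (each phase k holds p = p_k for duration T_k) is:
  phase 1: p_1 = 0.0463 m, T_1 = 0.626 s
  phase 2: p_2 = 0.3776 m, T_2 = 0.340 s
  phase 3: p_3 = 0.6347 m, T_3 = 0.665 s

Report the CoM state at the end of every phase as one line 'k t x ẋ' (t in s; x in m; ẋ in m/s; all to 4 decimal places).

1 0.6260 0.2980 0.8761
2 0.9660 0.6054 1.0920
3 1.6310 1.8601 3.8970

phase 1: p=0.0463, T=0.626, ωT=1.911616, cosh=3.455927, sinh=3.308085; start (x,ẋ)=(-0.032900, 0.485000) → end (x,ẋ)=(0.297993, 0.876054)
phase 2: p=0.3776, T=0.340, ωT=1.038258, cosh=1.589182, sinh=1.235111; start (x,ẋ)=(0.297993, 0.876054) → end (x,ẋ)=(0.605422, 1.091959)
phase 3: p=0.6347, T=0.665, ωT=2.030711, cosh=3.875370, sinh=3.744128; start (x,ẋ)=(0.605422, 1.091959) → end (x,ẋ)=(1.860083, 3.896997)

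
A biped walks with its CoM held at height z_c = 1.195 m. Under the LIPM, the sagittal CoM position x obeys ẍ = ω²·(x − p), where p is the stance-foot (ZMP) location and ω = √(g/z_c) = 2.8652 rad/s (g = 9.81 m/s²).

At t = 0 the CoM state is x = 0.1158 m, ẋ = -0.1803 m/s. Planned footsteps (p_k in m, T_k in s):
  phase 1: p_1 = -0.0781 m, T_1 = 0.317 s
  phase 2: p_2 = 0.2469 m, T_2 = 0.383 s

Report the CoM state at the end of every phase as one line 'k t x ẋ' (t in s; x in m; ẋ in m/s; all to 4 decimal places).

phase 1: p=-0.0781, T=0.317, ωT=0.908268, cosh=1.441623, sinh=1.038401; start (x,ẋ)=(0.115800, -0.180300) → end (x,ẋ)=(0.136087, 0.316972)
phase 2: p=0.2469, T=0.383, ωT=1.097372, cosh=1.665014, sinh=1.331267; start (x,ẋ)=(0.136087, 0.316972) → end (x,ẋ)=(0.209670, 0.105082)

1 0.3170 0.1361 0.3170
2 0.7000 0.2097 0.1051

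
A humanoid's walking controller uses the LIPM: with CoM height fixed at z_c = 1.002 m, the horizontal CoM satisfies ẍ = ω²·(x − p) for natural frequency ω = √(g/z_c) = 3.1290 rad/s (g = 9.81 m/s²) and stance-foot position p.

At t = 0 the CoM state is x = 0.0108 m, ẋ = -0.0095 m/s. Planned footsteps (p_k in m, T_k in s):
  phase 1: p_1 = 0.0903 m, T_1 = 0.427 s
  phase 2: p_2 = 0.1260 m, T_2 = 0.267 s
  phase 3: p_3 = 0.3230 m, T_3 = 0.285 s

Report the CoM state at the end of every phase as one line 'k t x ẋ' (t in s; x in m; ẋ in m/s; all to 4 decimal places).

phase 1: p=0.0903, T=0.427, ωT=1.336083, cosh=2.033493, sinh=1.770620; start (x,ẋ)=(0.010800, -0.009500) → end (x,ẋ)=(-0.076739, -0.459770)
phase 2: p=0.1260, T=0.267, ωT=0.835443, cosh=1.369759, sinh=0.936076; start (x,ẋ)=(-0.076739, -0.459770) → end (x,ẋ)=(-0.289248, -1.223591)
phase 3: p=0.3230, T=0.285, ωT=0.891765, cosh=1.424682, sinh=1.014750; start (x,ẋ)=(-0.289248, -1.223591) → end (x,ẋ)=(-0.946075, -3.687210)

1 0.4270 -0.0767 -0.4598
2 0.6940 -0.2892 -1.2236
3 0.9790 -0.9461 -3.6872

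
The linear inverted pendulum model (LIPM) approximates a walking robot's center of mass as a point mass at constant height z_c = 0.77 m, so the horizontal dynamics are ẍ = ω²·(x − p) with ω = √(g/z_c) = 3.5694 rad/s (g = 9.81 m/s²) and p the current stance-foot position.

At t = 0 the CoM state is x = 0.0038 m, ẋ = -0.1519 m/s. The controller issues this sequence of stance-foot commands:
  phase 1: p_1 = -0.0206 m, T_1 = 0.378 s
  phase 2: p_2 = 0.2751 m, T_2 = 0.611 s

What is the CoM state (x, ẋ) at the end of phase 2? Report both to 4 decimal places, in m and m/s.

phase 1: p=-0.0206, T=0.378, ωT=1.349233, cosh=2.056954, sinh=1.797515; start (x,ẋ)=(0.003800, -0.151900) → end (x,ẋ)=(-0.046906, -0.155900)
phase 2: p=0.2751, T=0.611, ωT=2.180903, cosh=4.483621, sinh=4.370681; start (x,ẋ)=(-0.046906, -0.155900) → end (x,ẋ)=(-1.359548, -5.722512)

x = -1.3595, ẋ = -5.7225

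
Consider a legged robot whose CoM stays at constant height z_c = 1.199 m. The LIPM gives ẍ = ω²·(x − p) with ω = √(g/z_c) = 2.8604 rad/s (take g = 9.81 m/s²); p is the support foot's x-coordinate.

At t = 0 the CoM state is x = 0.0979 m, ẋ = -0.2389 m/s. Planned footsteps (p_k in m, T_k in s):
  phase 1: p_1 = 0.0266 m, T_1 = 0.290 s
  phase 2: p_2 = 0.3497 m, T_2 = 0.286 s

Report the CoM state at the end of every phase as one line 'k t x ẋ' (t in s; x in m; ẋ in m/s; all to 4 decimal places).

phase 1: p=0.0266, T=0.290, ωT=0.829516, cosh=1.364235, sinh=0.927974; start (x,ẋ)=(0.097900, -0.238900) → end (x,ẋ)=(0.046366, -0.136659)
phase 2: p=0.3497, T=0.286, ωT=0.818074, cosh=1.353706, sinh=0.912426; start (x,ẋ)=(0.046366, -0.136659) → end (x,ẋ)=(-0.104518, -0.976668)

1 0.2900 0.0464 -0.1367
2 0.5760 -0.1045 -0.9767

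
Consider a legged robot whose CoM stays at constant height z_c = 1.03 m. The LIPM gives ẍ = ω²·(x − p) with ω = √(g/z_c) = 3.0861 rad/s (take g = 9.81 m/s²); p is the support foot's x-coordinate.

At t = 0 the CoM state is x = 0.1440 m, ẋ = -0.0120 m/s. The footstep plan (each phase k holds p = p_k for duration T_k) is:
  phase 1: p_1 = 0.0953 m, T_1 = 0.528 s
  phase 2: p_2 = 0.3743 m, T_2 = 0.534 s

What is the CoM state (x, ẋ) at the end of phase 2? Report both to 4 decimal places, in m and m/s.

phase 1: p=0.0953, T=0.528, ωT=1.629461, cosh=2.648579, sinh=2.452544; start (x,ẋ)=(0.144000, -0.012000) → end (x,ẋ)=(0.214749, 0.336817)
phase 2: p=0.3743, T=0.534, ωT=1.647977, cosh=2.694449, sinh=2.502010; start (x,ẋ)=(0.214749, 0.336817) → end (x,ẋ)=(0.217469, -0.324426)

x = 0.2175, ẋ = -0.3244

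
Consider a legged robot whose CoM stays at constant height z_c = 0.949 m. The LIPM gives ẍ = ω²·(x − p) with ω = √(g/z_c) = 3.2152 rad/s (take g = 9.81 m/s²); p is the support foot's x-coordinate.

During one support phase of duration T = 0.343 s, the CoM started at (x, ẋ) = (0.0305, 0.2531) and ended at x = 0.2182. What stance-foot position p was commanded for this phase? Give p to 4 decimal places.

ωT = 3.2152·0.343 = 1.102814; cosh(ωT) = 1.672283, sinh(ωT) = 1.340347
x(T) = p + (x₀−p)·cosh(ωT) + (ẋ₀/ω)·sinh(ωT) ⇒ p·(1 − cosh) = x(T) − x₀·cosh − (ẋ₀/ω)·sinh
numerator   = 0.2182 − (0.0305)·1.672283 − (0.2531/3.2152)·1.340347 = 0.061683
denominator = 1 − 1.672283 = -0.672283
p = 0.061683 / -0.672283 = -0.0918

p = -0.0918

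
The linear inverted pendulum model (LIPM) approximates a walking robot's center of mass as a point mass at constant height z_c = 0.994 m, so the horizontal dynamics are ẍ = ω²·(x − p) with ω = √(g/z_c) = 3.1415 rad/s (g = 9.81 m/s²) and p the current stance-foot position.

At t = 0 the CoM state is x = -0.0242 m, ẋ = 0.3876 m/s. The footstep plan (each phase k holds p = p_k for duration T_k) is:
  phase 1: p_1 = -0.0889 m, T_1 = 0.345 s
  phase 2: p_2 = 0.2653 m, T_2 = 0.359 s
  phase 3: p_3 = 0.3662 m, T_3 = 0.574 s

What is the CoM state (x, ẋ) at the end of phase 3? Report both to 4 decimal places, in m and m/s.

x = 1.9328, ẋ = 5.0365

phase 1: p=-0.0889, T=0.345, ωT=1.083817, cosh=1.647122, sinh=1.308820; start (x,ẋ)=(-0.024200, 0.387600) → end (x,ẋ)=(0.179152, 0.904449)
phase 2: p=0.2653, T=0.359, ωT=1.127798, cosh=1.706297, sinh=1.382552; start (x,ẋ)=(0.179152, 0.904449) → end (x,ẋ)=(0.516347, 1.169092)
phase 3: p=0.3662, T=0.574, ωT=1.803221, cosh=3.116966, sinh=2.952199; start (x,ẋ)=(0.516347, 1.169092) → end (x,ẋ)=(1.932848, 5.036533)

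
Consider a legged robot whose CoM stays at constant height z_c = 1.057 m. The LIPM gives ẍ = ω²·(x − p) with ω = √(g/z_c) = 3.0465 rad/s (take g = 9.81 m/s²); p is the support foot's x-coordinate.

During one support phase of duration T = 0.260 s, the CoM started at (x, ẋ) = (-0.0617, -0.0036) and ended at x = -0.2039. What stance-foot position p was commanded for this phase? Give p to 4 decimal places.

p = 0.3655

ωT = 3.0465·0.260 = 0.792090; cosh(ωT) = 1.330452, sinh(ωT) = 0.877555
x(T) = p + (x₀−p)·cosh(ωT) + (ẋ₀/ω)·sinh(ωT) ⇒ p·(1 − cosh) = x(T) − x₀·cosh − (ẋ₀/ω)·sinh
numerator   = -0.2039 − (-0.0617)·1.330452 − (-0.0036/3.0465)·0.877555 = -0.120774
denominator = 1 − 1.330452 = -0.330452
p = -0.120774 / -0.330452 = 0.3655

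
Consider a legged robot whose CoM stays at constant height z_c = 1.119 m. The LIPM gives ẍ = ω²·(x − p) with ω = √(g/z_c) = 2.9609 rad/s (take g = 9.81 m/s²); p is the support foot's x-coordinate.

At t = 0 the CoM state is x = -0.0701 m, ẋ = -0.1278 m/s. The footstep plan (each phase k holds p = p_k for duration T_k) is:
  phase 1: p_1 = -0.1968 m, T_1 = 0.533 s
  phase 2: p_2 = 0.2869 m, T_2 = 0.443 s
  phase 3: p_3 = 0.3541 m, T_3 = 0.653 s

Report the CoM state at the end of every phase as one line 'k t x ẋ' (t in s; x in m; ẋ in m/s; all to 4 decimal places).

phase 1: p=-0.1968, T=0.533, ωT=1.578160, cosh=2.526192, sinh=2.319837; start (x,ẋ)=(-0.070100, -0.127800) → end (x,ẋ)=(0.023138, 0.547430)
phase 2: p=0.2869, T=0.443, ωT=1.311679, cosh=1.990884, sinh=1.721517; start (x,ẋ)=(0.023138, 0.547430) → end (x,ẋ)=(0.080066, -0.254585)
phase 3: p=0.3541, T=0.653, ωT=1.933468, cosh=3.529044, sinh=3.384398; start (x,ẋ)=(0.080066, -0.254585) → end (x,ẋ)=(-0.903975, -3.644495)

1 0.5330 0.0231 0.5474
2 0.9760 0.0801 -0.2546
3 1.6290 -0.9040 -3.6445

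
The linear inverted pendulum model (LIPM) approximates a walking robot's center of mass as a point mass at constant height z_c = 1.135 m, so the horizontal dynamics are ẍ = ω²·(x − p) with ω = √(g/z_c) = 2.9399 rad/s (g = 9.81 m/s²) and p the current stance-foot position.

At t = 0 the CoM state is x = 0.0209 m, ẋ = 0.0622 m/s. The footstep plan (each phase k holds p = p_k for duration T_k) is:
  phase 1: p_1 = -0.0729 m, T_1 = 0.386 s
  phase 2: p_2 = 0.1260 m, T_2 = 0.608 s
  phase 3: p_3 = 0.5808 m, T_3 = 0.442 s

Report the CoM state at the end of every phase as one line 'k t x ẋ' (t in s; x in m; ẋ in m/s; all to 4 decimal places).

phase 1: p=-0.0729, T=0.386, ωT=1.134801, cosh=1.716021, sinh=1.394535; start (x,ẋ)=(0.020900, 0.062200) → end (x,ẋ)=(0.117567, 0.491297)
phase 2: p=0.1260, T=0.608, ωT=1.787459, cosh=3.070819, sinh=2.903434; start (x,ẋ)=(0.117567, 0.491297) → end (x,ẋ)=(0.585308, 1.436704)
phase 3: p=0.5808, T=0.442, ωT=1.299436, cosh=1.969956, sinh=1.697271; start (x,ẋ)=(0.585308, 1.436704) → end (x,ẋ)=(1.419121, 2.852735)

1 0.3860 0.1176 0.4913
2 0.9940 0.5853 1.4367
3 1.4360 1.4191 2.8527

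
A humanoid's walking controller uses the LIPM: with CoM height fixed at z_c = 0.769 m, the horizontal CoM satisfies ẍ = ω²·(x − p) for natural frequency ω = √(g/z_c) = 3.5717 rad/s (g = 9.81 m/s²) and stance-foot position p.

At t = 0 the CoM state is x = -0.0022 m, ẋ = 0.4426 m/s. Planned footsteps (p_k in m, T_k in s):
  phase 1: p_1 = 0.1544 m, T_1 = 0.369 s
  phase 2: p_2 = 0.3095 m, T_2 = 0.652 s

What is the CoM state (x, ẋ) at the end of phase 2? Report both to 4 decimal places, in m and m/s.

x = -1.1244, ẋ = -5.0414

phase 1: p=0.1544, T=0.369, ωT=1.317957, cosh=2.001732, sinh=1.734050; start (x,ẋ)=(-0.002200, 0.442600) → end (x,ẋ)=(0.055810, -0.083937)
phase 2: p=0.3095, T=0.652, ωT=2.328748, cosh=5.181252, sinh=5.083834; start (x,ẋ)=(0.055810, -0.083937) → end (x,ẋ)=(-1.124405, -5.041386)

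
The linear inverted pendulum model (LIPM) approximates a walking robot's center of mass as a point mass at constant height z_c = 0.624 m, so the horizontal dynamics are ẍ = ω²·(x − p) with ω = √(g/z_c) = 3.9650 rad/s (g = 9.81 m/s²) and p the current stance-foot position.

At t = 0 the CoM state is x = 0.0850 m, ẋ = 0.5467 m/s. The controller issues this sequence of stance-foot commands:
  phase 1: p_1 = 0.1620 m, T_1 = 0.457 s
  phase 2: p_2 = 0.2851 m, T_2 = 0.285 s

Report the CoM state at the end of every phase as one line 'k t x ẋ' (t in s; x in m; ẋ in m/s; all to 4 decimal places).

1 0.4570 0.3308 0.8086
2 0.7420 0.6460 1.6335

phase 1: p=0.1620, T=0.457, ωT=1.812005, cosh=3.143019, sinh=2.979692; start (x,ẋ)=(0.085000, 0.546700) → end (x,ẋ)=(0.330832, 0.808573)
phase 2: p=0.2851, T=0.285, ωT=1.130025, cosh=1.709380, sinh=1.386354; start (x,ẋ)=(0.330832, 0.808573) → end (x,ẋ)=(0.645989, 1.633542)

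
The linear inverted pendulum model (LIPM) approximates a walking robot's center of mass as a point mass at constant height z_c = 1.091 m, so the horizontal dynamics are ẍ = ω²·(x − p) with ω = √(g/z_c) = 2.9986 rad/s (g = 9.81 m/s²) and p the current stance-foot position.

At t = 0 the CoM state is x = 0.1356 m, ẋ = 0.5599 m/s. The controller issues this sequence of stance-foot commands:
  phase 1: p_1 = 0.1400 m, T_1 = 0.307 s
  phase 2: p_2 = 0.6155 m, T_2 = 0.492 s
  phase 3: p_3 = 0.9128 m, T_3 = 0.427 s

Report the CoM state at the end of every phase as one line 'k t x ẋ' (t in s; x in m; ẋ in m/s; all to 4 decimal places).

phase 1: p=0.1400, T=0.307, ωT=0.920570, cosh=1.454507, sinh=1.056215; start (x,ẋ)=(0.135600, 0.559900) → end (x,ẋ)=(0.330817, 0.800443)
phase 2: p=0.6155, T=0.492, ωT=1.475311, cosh=2.300552, sinh=2.071844; start (x,ẋ)=(0.330817, 0.800443) → end (x,ẋ)=(0.513628, 0.072830)
phase 3: p=0.9128, T=0.427, ωT=1.280402, cosh=1.938006, sinh=1.660081; start (x,ẋ)=(0.513628, 0.072830) → end (x,ẋ)=(0.179522, -1.845901)

1 0.3070 0.3308 0.8004
2 0.7990 0.5136 0.0728
3 1.2260 0.1795 -1.8459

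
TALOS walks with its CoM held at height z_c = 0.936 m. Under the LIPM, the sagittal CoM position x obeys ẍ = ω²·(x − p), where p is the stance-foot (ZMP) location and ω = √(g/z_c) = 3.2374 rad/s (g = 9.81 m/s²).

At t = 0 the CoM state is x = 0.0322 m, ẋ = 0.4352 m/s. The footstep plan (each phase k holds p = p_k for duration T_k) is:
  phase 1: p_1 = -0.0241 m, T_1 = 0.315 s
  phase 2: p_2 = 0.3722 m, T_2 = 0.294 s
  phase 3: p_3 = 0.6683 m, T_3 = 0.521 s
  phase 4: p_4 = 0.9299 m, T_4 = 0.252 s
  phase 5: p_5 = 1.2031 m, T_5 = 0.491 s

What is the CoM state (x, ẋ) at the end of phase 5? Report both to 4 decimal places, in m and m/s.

x = 0.4518, ẋ = -2.1504

phase 1: p=-0.0241, T=0.315, ωT=1.019781, cosh=1.566631, sinh=1.205957; start (x,ẋ)=(0.032200, 0.435200) → end (x,ẋ)=(0.226217, 0.901602)
phase 2: p=0.3722, T=0.294, ωT=0.951796, cosh=1.488202, sinh=1.102155; start (x,ẋ)=(0.226217, 0.901602) → end (x,ẋ)=(0.461893, 0.820881)
phase 3: p=0.6683, T=0.521, ωT=1.686685, cosh=2.793340, sinh=2.608207; start (x,ẋ)=(0.461893, 0.820881) → end (x,ẋ)=(0.753076, 0.550135)
phase 4: p=0.9299, T=0.252, ωT=0.815825, cosh=1.351657, sinh=0.909383; start (x,ẋ)=(0.753076, 0.550135) → end (x,ẋ)=(0.845427, 0.223019)
phase 5: p=1.2031, T=0.491, ωT=1.589563, cosh=2.552812, sinh=2.348797; start (x,ẋ)=(0.845427, 0.223019) → end (x,ẋ)=(0.451834, -2.150415)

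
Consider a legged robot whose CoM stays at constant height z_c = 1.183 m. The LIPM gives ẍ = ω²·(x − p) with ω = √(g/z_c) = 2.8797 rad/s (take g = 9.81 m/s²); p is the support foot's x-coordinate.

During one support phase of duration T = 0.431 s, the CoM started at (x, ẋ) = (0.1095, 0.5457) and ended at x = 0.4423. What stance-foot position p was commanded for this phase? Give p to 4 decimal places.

p = 0.0725

ωT = 2.8797·0.431 = 1.241151; cosh(ωT) = 1.874322, sinh(ωT) = 1.585270
x(T) = p + (x₀−p)·cosh(ωT) + (ẋ₀/ω)·sinh(ωT) ⇒ p·(1 − cosh) = x(T) − x₀·cosh − (ẋ₀/ω)·sinh
numerator   = 0.4423 − (0.1095)·1.874322 − (0.5457/2.8797)·1.585270 = -0.063345
denominator = 1 − 1.874322 = -0.874322
p = -0.063345 / -0.874322 = 0.0725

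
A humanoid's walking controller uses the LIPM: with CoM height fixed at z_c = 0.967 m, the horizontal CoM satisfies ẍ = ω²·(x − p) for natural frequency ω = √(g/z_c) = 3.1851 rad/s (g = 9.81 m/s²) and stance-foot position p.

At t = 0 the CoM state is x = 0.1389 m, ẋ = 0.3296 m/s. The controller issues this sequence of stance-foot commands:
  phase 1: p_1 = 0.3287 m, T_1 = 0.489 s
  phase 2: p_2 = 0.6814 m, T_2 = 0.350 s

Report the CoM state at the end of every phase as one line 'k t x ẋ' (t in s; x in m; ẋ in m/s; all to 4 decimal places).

1 0.4890 0.0929 -0.5542
2 0.8390 -0.5489 -3.4856

phase 1: p=0.3287, T=0.489, ωT=1.557514, cosh=2.478832, sinh=2.268173; start (x,ẋ)=(0.138900, 0.329600) → end (x,ẋ)=(0.092932, -0.554160)
phase 2: p=0.6814, T=0.350, ωT=1.114785, cosh=1.688449, sinh=1.360463; start (x,ẋ)=(0.092932, -0.554160) → end (x,ẋ)=(-0.548898, -3.485626)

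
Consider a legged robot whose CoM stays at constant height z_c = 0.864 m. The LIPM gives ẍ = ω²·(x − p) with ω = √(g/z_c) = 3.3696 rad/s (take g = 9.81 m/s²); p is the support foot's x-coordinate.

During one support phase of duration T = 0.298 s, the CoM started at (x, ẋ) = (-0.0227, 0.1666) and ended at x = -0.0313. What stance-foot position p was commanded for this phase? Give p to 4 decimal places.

ωT = 3.3696·0.298 = 1.004141; cosh(ωT) = 1.547960, sinh(ωT) = 1.181601
x(T) = p + (x₀−p)·cosh(ωT) + (ẋ₀/ω)·sinh(ωT) ⇒ p·(1 − cosh) = x(T) − x₀·cosh − (ẋ₀/ω)·sinh
numerator   = -0.0313 − (-0.0227)·1.547960 − (0.1666/3.3696)·1.181601 = -0.054582
denominator = 1 − 1.547960 = -0.547960
p = -0.054582 / -0.547960 = 0.0996

p = 0.0996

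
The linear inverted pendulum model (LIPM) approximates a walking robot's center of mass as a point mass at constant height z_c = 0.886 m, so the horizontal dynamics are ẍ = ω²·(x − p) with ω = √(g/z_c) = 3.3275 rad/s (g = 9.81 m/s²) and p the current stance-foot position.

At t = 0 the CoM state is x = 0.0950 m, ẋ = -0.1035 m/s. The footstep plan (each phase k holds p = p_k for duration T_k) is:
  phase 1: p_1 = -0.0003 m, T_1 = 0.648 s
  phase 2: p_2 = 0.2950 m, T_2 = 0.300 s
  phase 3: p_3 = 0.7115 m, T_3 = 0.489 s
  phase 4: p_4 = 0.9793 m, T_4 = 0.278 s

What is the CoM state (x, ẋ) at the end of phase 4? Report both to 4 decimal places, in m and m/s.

x = 2.4100, ẋ = 5.2487

phase 1: p=-0.0003, T=0.648, ωT=2.156220, cosh=4.377092, sinh=4.261330; start (x,ẋ)=(0.095000, -0.103500) → end (x,ẋ)=(0.284291, 0.898285)
phase 2: p=0.2950, T=0.300, ωT=0.998250, cosh=1.541026, sinh=1.172503; start (x,ẋ)=(0.284291, 0.898285) → end (x,ẋ)=(0.595023, 1.342498)
phase 3: p=0.7115, T=0.489, ωT=1.627147, cosh=2.642913, sinh=2.446424; start (x,ẋ)=(0.595023, 1.342498) → end (x,ẋ)=(1.390684, 2.599925)
phase 4: p=0.9793, T=0.278, ωT=0.925045, cosh=1.459248, sinh=1.062734; start (x,ẋ)=(1.390684, 2.599925) → end (x,ẋ)=(2.409972, 5.248689)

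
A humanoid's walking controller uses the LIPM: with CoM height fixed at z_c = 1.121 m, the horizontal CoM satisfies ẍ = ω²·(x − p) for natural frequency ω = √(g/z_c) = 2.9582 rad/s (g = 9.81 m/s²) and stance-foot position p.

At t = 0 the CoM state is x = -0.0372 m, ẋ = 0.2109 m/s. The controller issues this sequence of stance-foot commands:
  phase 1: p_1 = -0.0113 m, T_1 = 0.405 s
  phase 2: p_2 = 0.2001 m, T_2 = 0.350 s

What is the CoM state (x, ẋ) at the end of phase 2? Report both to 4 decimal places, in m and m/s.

phase 1: p=-0.0113, T=0.405, ωT=1.198071, cosh=1.807747, sinh=1.505971; start (x,ẋ)=(-0.037200, 0.210900) → end (x,ẋ)=(0.049245, 0.265870)
phase 2: p=0.2001, T=0.350, ωT=1.035370, cosh=1.585621, sinh=1.230527; start (x,ẋ)=(0.049245, 0.265870) → end (x,ẋ)=(0.071496, -0.127564)

x = 0.0715, ẋ = -0.1276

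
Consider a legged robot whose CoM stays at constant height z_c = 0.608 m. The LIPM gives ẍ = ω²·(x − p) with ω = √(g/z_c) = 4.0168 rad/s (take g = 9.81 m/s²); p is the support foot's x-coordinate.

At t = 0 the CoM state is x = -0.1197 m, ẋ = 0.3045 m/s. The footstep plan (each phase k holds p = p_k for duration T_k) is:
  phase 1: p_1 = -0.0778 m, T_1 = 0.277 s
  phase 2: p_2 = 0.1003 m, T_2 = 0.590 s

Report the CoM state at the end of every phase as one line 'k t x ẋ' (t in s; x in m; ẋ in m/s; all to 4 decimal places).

1 0.2770 -0.0456 0.2849
2 0.8670 -0.3106 -1.5693

phase 1: p=-0.0778, T=0.277, ωT=1.112654, cosh=1.685553, sinh=1.356868; start (x,ẋ)=(-0.119700, 0.304500) → end (x,ẋ)=(-0.045565, 0.284885)
phase 2: p=0.1003, T=0.590, ωT=2.369912, cosh=5.394970, sinh=5.301481; start (x,ẋ)=(-0.045565, 0.284885) → end (x,ẋ)=(-0.310639, -1.569251)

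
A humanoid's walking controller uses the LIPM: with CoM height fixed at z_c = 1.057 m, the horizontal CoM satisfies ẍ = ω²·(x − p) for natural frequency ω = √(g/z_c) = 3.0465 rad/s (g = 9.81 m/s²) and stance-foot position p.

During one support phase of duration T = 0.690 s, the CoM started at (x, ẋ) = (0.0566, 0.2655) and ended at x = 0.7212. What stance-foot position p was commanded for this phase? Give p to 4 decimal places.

ωT = 3.0465·0.690 = 2.102085; cosh(ωT) = 4.152708, sinh(ωT) = 4.030506
x(T) = p + (x₀−p)·cosh(ωT) + (ẋ₀/ω)·sinh(ωT) ⇒ p·(1 − cosh) = x(T) − x₀·cosh − (ẋ₀/ω)·sinh
numerator   = 0.7212 − (0.0566)·4.152708 − (0.2655/3.0465)·4.030506 = 0.134901
denominator = 1 − 4.152708 = -3.152708
p = 0.134901 / -3.152708 = -0.0428

p = -0.0428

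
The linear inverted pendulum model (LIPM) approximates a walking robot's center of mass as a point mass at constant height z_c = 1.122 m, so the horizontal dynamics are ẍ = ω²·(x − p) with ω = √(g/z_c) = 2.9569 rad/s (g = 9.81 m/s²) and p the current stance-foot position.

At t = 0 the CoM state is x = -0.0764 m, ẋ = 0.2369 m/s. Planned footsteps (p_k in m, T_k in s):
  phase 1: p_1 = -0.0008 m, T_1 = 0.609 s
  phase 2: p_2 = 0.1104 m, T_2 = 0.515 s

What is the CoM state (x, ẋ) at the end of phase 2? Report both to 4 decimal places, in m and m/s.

phase 1: p=-0.0008, T=0.609, ωT=1.800752, cosh=3.109687, sinh=2.944512; start (x,ẋ)=(-0.076400, 0.236900) → end (x,ẋ)=(0.000015, 0.078464)
phase 2: p=0.1104, T=0.515, ωT=1.522803, cosh=2.401581, sinh=2.183481; start (x,ẋ)=(0.000015, 0.078464) → end (x,ẋ)=(-0.096758, -0.524244)

x = -0.0968, ẋ = -0.5242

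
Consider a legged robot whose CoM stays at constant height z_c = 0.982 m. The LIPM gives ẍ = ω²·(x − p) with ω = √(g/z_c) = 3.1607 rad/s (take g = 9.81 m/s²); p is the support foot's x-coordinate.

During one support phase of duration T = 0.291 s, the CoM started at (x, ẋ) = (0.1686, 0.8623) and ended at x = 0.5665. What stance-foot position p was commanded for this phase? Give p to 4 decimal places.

p = -0.0740

ωT = 3.1607·0.291 = 0.919764; cosh(ωT) = 1.453655, sinh(ωT) = 1.055042
x(T) = p + (x₀−p)·cosh(ωT) + (ẋ₀/ω)·sinh(ωT) ⇒ p·(1 − cosh) = x(T) − x₀·cosh − (ẋ₀/ω)·sinh
numerator   = 0.5665 − (0.1686)·1.453655 − (0.8623/3.1607)·1.055042 = 0.033578
denominator = 1 − 1.453655 = -0.453655
p = 0.033578 / -0.453655 = -0.0740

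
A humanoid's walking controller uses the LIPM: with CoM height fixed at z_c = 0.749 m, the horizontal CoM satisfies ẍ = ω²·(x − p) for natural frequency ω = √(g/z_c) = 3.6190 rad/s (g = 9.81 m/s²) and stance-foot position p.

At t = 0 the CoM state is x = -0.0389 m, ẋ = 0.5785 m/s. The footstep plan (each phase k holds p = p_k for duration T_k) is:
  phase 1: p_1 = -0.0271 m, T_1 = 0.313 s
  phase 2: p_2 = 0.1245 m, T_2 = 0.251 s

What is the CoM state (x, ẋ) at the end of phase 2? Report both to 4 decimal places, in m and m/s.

phase 1: p=-0.0271, T=0.313, ωT=1.132747, cosh=1.713160, sinh=1.391012; start (x,ẋ)=(-0.038900, 0.578500) → end (x,ẋ)=(0.175039, 0.931661)
phase 2: p=0.1245, T=0.251, ωT=0.908369, cosh=1.441728, sinh=1.038546; start (x,ẋ)=(0.175039, 0.931661) → end (x,ẋ)=(0.464723, 1.533152)

x = 0.4647, ẋ = 1.5332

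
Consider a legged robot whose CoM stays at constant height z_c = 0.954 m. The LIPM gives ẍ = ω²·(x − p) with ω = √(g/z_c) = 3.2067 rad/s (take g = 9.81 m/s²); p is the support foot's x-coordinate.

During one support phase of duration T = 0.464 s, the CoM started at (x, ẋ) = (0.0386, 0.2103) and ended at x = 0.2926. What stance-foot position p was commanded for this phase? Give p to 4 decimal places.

p = -0.0490

ωT = 3.2067·0.464 = 1.487909; cosh(ωT) = 2.326835, sinh(ωT) = 2.100991
x(T) = p + (x₀−p)·cosh(ωT) + (ẋ₀/ω)·sinh(ωT) ⇒ p·(1 − cosh) = x(T) − x₀·cosh − (ẋ₀/ω)·sinh
numerator   = 0.2926 − (0.0386)·2.326835 − (0.2103/3.2067)·2.100991 = 0.064998
denominator = 1 − 2.326835 = -1.326835
p = 0.064998 / -1.326835 = -0.0490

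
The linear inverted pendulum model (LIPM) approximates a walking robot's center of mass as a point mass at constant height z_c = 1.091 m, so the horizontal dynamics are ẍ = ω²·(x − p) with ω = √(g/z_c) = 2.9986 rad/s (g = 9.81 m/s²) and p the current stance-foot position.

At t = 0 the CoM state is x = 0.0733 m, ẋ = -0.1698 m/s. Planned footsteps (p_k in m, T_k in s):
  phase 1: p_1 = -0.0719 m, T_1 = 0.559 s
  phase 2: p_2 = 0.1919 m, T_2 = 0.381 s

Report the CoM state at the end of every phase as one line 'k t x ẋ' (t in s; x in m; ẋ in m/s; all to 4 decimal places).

phase 1: p=-0.0719, T=0.559, ωT=1.676217, cosh=2.766189, sinh=2.579109; start (x,ẋ)=(0.073300, -0.169800) → end (x,ẋ)=(0.183705, 0.653237)
phase 2: p=0.1919, T=0.381, ωT=1.142467, cosh=1.726761, sinh=1.407730; start (x,ẋ)=(0.183705, 0.653237) → end (x,ẋ)=(0.484419, 1.093390)

1 0.5590 0.1837 0.6532
2 0.9400 0.4844 1.0934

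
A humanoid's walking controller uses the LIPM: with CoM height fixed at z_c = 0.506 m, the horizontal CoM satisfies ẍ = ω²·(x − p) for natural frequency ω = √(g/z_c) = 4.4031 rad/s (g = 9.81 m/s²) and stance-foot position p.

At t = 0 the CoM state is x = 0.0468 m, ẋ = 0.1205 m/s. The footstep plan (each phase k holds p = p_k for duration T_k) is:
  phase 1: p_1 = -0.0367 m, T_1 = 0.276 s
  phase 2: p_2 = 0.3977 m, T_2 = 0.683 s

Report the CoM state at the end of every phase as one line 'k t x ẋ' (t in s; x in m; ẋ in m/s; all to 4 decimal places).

phase 1: p=-0.0367, T=0.276, ωT=1.215256, cosh=1.833895, sinh=1.537261; start (x,ẋ)=(0.046800, 0.120500) → end (x,ẋ)=(0.158501, 0.786172)
phase 2: p=0.3977, T=0.683, ωT=3.007317, cosh=10.141236, sinh=10.091812; start (x,ẋ)=(0.158501, 0.786172) → end (x,ẋ)=(-0.226189, -2.656134)

1 0.2760 0.1585 0.7862
2 0.9590 -0.2262 -2.6561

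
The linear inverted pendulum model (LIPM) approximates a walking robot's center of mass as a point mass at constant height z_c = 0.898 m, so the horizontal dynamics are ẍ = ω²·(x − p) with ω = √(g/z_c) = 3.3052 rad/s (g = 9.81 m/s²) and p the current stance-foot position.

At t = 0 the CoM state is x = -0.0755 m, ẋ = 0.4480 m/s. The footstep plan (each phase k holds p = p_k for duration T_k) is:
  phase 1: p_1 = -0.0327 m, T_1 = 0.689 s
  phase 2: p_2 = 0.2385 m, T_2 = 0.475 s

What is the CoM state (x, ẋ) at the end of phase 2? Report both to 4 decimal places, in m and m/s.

x = 1.7298, ẋ = 5.1281

phase 1: p=-0.0327, T=0.689, ωT=2.277283, cosh=4.926357, sinh=4.823794; start (x,ẋ)=(-0.075500, 0.448000) → end (x,ẋ)=(0.410288, 1.524622)
phase 2: p=0.2385, T=0.475, ωT=1.569970, cosh=2.507278, sinh=2.299226; start (x,ẋ)=(0.410288, 1.524622) → end (x,ẋ)=(1.729807, 5.128138)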